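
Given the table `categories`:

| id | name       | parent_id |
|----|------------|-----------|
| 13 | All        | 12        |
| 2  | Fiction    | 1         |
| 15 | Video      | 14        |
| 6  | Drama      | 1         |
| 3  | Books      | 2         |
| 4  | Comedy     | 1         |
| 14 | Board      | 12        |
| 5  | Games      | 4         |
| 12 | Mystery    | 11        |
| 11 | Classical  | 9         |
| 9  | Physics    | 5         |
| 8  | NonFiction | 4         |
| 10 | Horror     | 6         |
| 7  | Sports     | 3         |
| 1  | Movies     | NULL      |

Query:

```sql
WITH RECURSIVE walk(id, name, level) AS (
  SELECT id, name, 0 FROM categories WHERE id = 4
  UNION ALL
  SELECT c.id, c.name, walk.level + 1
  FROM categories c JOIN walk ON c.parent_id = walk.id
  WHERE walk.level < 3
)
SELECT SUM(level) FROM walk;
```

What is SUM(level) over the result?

7

Base: id=4 (Comedy) at level 0.
Iteration 1: rows with parent_id in {4} -> Games (id 5, level 1), NonFiction (id 8, level 1).
Iteration 2: rows with parent_id in {5,8} -> Physics (id 9, level 2).
Iteration 3: rows with parent_id in {9} -> Classical (id 11, level 3).
Iteration 4: level < 3 fails for all current rows; recursion stops.
SUM(level) = 0 + 1 + 1 + 2 + 3 = 7.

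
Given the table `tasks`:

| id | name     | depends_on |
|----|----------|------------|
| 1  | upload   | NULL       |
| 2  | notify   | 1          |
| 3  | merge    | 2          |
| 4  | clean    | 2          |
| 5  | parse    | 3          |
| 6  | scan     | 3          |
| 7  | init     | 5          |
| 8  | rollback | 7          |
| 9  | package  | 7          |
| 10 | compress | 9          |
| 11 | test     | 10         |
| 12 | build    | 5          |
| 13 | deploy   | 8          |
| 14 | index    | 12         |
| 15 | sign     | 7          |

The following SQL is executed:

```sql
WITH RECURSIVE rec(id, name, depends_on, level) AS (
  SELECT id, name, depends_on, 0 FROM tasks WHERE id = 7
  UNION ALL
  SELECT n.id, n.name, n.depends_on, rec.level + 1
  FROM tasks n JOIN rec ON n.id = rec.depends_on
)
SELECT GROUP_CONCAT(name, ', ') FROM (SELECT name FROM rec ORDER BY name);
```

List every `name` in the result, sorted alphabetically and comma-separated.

Base: id=7 (init), depends_on=5, level 0.
Iteration 1: join on id=5 -> parse (id 5, depends_on=3, level 1).
Iteration 2: join on id=3 -> merge (id 3, depends_on=2, level 2).
Iteration 3: join on id=2 -> notify (id 2, depends_on=1, level 3).
Iteration 4: join on id=1 -> upload (id 1, depends_on=NULL, level 4).
Iteration 5: depends_on is NULL; no match; recursion stops.

init, merge, notify, parse, upload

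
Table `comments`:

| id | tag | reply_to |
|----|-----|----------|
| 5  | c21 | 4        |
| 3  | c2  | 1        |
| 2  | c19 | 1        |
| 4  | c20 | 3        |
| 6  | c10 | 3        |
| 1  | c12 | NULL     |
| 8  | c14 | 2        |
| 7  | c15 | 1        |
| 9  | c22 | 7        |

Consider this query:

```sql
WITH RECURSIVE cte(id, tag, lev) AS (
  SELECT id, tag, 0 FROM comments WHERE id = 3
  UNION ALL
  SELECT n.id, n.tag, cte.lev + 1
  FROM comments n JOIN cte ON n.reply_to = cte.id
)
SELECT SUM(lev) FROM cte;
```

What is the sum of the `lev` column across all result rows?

4

Base: id=3 (c2) at lev 0.
Iteration 1: rows with reply_to in {3} -> c20 (id 4, lev 1), c10 (id 6, lev 1).
Iteration 2: rows with reply_to in {4,6} -> c21 (id 5, lev 2).
Iteration 3: no rows with reply_to in {5}; recursion stops.
SUM(lev) = 0 + 1 + 1 + 2 = 4.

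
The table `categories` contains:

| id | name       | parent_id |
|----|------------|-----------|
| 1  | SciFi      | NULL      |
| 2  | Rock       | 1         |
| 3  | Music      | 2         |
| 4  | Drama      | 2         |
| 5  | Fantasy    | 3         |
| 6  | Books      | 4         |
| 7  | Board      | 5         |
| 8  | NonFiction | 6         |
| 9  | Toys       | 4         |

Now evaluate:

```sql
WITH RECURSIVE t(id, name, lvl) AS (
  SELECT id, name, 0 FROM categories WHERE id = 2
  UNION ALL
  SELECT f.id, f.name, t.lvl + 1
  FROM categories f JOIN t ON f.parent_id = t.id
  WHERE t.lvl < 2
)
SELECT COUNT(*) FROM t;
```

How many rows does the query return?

Base: id=2 (Rock) at lvl 0.
Iteration 1: rows with parent_id in {2} -> Music (id 3, lvl 1), Drama (id 4, lvl 1).
Iteration 2: rows with parent_id in {3,4} -> Fantasy (id 5, lvl 2), Books (id 6, lvl 2), Toys (id 9, lvl 2).
Iteration 3: lvl < 2 fails for all current rows; recursion stops.
Total rows emitted: 6.

6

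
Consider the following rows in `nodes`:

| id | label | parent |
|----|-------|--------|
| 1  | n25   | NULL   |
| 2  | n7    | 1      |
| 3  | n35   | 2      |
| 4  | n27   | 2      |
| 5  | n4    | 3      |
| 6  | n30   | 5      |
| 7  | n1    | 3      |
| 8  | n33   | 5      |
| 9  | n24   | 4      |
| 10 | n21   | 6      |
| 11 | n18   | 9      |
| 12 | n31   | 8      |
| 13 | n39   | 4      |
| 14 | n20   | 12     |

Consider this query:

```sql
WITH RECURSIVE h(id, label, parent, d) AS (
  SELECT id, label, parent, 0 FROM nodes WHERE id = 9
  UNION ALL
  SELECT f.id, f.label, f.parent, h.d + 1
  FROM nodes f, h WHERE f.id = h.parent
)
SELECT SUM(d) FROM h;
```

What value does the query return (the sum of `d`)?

6

Base: id=9 (n24), parent=4, d 0.
Iteration 1: join on id=4 -> n27 (id 4, parent=2, d 1).
Iteration 2: join on id=2 -> n7 (id 2, parent=1, d 2).
Iteration 3: join on id=1 -> n25 (id 1, parent=NULL, d 3).
Iteration 4: parent is NULL; no match; recursion stops.
SUM(d) = 0 + 1 + 2 + 3 = 6.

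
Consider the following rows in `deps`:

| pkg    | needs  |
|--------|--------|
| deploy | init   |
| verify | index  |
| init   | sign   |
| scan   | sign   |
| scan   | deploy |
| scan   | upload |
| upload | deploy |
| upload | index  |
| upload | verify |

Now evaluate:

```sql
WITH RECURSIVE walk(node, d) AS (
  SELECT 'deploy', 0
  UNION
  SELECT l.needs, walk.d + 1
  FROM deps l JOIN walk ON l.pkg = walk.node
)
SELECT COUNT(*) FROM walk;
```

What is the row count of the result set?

3

Base: (deploy, d=0).
Iteration 1: edges from {deploy} -> (init, d=1).
Iteration 2: edges from {init} -> (sign, d=2).
Iteration 3: no outgoing edges from {sign}; recursion stops.
Total rows emitted: 3.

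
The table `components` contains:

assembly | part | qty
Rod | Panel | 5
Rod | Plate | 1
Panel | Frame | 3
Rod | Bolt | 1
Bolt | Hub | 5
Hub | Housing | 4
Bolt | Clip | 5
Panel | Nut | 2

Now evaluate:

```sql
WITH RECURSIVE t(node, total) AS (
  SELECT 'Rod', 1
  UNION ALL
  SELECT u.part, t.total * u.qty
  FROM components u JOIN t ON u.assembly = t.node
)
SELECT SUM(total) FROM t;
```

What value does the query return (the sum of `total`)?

63

Base: (Rod, total=1).
Iteration 1: components of {Rod} -> Bolt = 1*1 = 1, Panel = 1*5 = 5, Plate = 1*1 = 1.
Iteration 2: components of {Bolt,Panel,Plate} -> Clip = 1*5 = 5, Frame = 5*3 = 15, Hub = 1*5 = 5, Nut = 5*2 = 10.
Iteration 3: components of {Clip,Frame,Hub,Nut} -> Housing = 5*4 = 20.
Iteration 4: no further components; recursion stops.
SUM(total) = 1 + 5 + 1 + 1 + 15 + 10 + 5 + 5 + 20 = 63.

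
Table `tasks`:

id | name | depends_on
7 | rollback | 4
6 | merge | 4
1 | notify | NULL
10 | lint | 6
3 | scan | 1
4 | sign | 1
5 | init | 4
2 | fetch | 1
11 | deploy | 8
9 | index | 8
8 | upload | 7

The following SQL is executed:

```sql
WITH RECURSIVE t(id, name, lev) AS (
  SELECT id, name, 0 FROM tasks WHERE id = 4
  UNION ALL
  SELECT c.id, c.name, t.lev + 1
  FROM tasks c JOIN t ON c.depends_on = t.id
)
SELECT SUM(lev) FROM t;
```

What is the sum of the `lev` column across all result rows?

13

Base: id=4 (sign) at lev 0.
Iteration 1: rows with depends_on in {4} -> init (id 5, lev 1), merge (id 6, lev 1), rollback (id 7, lev 1).
Iteration 2: rows with depends_on in {5,6,7} -> upload (id 8, lev 2), lint (id 10, lev 2).
Iteration 3: rows with depends_on in {8,10} -> index (id 9, lev 3), deploy (id 11, lev 3).
Iteration 4: no rows with depends_on in {9,11}; recursion stops.
SUM(lev) = 0 + 1 + 1 + 1 + 2 + 2 + 3 + 3 = 13.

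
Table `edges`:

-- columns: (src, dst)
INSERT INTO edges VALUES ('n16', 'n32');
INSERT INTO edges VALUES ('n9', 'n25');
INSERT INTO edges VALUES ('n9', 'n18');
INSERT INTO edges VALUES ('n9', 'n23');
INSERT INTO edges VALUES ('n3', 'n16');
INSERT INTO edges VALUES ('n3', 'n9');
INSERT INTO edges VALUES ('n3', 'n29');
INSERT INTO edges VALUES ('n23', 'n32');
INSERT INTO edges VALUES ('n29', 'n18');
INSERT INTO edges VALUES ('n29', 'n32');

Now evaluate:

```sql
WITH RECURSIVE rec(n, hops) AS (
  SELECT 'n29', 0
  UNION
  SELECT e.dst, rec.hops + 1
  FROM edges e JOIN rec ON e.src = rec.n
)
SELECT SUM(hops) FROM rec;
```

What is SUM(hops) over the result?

Base: (n29, hops=0).
Iteration 1: edges from {n29} -> (n18, hops=1), (n32, hops=1).
Iteration 2: no outgoing edges from {n18,n32}; recursion stops.
SUM(hops) = 0 + 1 + 1 = 2.

2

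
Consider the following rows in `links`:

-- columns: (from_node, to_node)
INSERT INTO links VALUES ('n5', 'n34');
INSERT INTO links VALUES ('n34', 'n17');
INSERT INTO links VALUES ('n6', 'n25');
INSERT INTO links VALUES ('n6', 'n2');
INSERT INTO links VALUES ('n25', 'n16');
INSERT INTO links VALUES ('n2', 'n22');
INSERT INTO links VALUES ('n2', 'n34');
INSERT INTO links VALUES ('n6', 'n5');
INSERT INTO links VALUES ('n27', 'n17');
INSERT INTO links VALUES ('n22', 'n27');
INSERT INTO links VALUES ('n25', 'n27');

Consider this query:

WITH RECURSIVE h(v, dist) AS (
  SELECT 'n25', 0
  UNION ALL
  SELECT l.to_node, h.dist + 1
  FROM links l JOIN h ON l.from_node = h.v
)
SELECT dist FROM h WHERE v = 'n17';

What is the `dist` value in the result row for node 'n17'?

Base: (n25, dist=0).
Iteration 1: edges from {n25} -> (n16, dist=1), (n27, dist=1).
Iteration 2: edges from {n16,n27} -> (n17, dist=2).
Iteration 3: no outgoing edges from {n17}; recursion stops.

2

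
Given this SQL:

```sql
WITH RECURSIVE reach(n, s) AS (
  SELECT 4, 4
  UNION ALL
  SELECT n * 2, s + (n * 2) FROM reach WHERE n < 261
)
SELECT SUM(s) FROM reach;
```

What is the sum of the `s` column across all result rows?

Base: n=4, s=4.
Iteration 1: 4 < 261 holds -> n = 4 * 2 = 8, s = 4 + 8 = 12.
Iteration 2: 8 < 261 holds -> n = 8 * 2 = 16, s = 12 + 16 = 28.
Iteration 3: 16 < 261 holds -> n = 16 * 2 = 32, s = 28 + 32 = 60.
Iteration 4: 32 < 261 holds -> n = 32 * 2 = 64, s = 60 + 64 = 124.
Iteration 5: 64 < 261 holds -> n = 64 * 2 = 128, s = 124 + 128 = 252.
Iteration 6: 128 < 261 holds -> n = 128 * 2 = 256, s = 252 + 256 = 508.
Iteration 7: 256 < 261 holds -> n = 256 * 2 = 512, s = 508 + 512 = 1020.
Iteration 8: 512 < 261 fails; recursion stops.
SUM(s) = 4 + 12 + 28 + 60 + 124 + 252 + 508 + 1020 = 2008.

2008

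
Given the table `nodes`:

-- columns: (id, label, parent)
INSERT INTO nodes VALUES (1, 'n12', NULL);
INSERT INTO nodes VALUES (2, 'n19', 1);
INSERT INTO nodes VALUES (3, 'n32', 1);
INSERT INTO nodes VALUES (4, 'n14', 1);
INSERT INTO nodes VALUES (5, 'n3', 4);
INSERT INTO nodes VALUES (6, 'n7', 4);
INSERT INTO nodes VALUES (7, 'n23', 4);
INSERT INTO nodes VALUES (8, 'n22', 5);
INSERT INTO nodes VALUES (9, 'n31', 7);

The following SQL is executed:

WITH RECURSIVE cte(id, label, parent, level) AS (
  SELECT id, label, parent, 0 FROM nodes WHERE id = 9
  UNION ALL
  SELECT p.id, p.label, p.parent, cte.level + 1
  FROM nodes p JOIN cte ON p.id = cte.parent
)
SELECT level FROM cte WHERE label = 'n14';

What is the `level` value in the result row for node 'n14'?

Base: id=9 (n31), parent=7, level 0.
Iteration 1: join on id=7 -> n23 (id 7, parent=4, level 1).
Iteration 2: join on id=4 -> n14 (id 4, parent=1, level 2).
Iteration 3: join on id=1 -> n12 (id 1, parent=NULL, level 3).
Iteration 4: parent is NULL; no match; recursion stops.

2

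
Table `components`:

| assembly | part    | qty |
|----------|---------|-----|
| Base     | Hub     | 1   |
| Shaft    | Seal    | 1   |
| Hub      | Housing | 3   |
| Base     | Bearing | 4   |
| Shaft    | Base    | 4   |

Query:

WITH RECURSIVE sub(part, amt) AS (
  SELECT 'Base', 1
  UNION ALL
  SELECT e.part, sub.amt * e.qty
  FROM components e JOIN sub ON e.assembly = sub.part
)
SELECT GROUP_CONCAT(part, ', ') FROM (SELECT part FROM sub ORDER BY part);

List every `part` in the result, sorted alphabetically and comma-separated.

Base, Bearing, Housing, Hub

Base: (Base, amt=1).
Iteration 1: components of {Base} -> Bearing = 1*4 = 4, Hub = 1*1 = 1.
Iteration 2: components of {Bearing,Hub} -> Housing = 1*3 = 3.
Iteration 3: no further components; recursion stops.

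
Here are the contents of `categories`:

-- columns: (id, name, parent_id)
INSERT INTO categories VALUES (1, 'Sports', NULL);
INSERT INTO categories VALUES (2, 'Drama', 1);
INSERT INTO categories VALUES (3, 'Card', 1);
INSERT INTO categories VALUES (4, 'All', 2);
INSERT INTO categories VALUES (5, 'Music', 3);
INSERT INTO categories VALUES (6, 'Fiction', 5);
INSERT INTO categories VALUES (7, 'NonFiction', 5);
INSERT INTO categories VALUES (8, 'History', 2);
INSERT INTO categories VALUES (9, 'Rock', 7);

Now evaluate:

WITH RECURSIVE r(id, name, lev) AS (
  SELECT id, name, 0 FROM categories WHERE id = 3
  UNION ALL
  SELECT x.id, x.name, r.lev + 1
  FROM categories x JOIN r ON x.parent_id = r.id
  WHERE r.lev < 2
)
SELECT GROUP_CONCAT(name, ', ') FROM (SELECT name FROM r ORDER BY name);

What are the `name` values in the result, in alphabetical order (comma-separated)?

Card, Fiction, Music, NonFiction

Base: id=3 (Card) at lev 0.
Iteration 1: rows with parent_id in {3} -> Music (id 5, lev 1).
Iteration 2: rows with parent_id in {5} -> Fiction (id 6, lev 2), NonFiction (id 7, lev 2).
Iteration 3: lev < 2 fails for all current rows; recursion stops.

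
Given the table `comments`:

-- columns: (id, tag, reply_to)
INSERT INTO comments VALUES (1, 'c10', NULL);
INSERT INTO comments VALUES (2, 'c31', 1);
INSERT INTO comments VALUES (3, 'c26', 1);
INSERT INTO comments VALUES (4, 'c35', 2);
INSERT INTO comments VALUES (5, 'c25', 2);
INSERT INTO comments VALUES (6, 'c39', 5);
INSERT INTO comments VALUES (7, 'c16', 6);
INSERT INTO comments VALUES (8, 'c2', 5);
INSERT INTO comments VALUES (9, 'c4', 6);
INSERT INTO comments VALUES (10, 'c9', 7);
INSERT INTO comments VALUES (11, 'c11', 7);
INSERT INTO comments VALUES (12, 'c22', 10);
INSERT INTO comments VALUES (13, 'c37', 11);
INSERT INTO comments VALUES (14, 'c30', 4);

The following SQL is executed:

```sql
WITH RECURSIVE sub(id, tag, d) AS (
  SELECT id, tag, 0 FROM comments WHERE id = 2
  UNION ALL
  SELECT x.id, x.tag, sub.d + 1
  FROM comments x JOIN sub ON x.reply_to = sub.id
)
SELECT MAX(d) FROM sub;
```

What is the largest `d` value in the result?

5

Base: id=2 (c31) at d 0.
Iteration 1: rows with reply_to in {2} -> c35 (id 4, d 1), c25 (id 5, d 1).
Iteration 2: rows with reply_to in {4,5} -> c39 (id 6, d 2), c2 (id 8, d 2), c30 (id 14, d 2).
Iteration 3: rows with reply_to in {6,8,14} -> c16 (id 7, d 3), c4 (id 9, d 3).
Iteration 4: rows with reply_to in {7,9} -> c9 (id 10, d 4), c11 (id 11, d 4).
Iteration 5: rows with reply_to in {10,11} -> c22 (id 12, d 5), c37 (id 13, d 5).
Iteration 6: no rows with reply_to in {12,13}; recursion stops.
d values: 0, 1, 1, 2, 2, 2, 3, 3, 4, 4, 5, 5; the maximum is 5.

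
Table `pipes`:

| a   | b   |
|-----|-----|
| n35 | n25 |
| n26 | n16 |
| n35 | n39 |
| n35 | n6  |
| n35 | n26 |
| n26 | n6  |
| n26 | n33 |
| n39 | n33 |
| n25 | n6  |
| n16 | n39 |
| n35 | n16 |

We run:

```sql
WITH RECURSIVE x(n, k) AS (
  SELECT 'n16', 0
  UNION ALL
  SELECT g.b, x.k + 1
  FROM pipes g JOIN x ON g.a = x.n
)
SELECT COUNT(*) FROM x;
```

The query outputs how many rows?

Base: (n16, k=0).
Iteration 1: edges from {n16} -> (n39, k=1).
Iteration 2: edges from {n39} -> (n33, k=2).
Iteration 3: no outgoing edges from {n33}; recursion stops.
Total rows emitted: 3.

3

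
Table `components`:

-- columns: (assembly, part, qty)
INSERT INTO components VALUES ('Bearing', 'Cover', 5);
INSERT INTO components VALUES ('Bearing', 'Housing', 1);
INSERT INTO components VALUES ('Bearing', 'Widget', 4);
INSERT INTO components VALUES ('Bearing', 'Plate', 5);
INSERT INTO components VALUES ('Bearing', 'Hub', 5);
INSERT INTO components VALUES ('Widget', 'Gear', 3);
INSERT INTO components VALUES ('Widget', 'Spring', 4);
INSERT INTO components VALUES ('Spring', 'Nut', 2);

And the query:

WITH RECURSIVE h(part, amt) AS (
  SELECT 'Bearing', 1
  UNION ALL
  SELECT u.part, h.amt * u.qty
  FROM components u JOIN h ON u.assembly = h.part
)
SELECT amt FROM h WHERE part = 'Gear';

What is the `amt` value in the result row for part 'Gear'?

12

Base: (Bearing, amt=1).
Iteration 1: components of {Bearing} -> Cover = 1*5 = 5, Housing = 1*1 = 1, Hub = 1*5 = 5, Plate = 1*5 = 5, Widget = 1*4 = 4.
Iteration 2: components of {Cover,Housing,Hub,Plate,Widget} -> Gear = 4*3 = 12, Spring = 4*4 = 16.
Iteration 3: components of {Gear,Spring} -> Nut = 16*2 = 32.
Iteration 4: no further components; recursion stops.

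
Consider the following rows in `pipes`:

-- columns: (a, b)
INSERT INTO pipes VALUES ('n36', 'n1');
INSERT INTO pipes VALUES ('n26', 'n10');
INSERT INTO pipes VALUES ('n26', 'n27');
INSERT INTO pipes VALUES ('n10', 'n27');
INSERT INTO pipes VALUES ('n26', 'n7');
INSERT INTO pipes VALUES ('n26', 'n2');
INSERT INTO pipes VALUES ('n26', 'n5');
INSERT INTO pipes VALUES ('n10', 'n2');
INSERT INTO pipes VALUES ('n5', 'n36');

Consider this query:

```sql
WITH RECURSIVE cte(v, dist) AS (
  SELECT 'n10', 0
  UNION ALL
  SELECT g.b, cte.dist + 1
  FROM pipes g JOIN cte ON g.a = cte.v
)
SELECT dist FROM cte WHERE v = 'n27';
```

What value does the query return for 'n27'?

1

Base: (n10, dist=0).
Iteration 1: edges from {n10} -> (n2, dist=1), (n27, dist=1).
Iteration 2: no outgoing edges from {n2,n27}; recursion stops.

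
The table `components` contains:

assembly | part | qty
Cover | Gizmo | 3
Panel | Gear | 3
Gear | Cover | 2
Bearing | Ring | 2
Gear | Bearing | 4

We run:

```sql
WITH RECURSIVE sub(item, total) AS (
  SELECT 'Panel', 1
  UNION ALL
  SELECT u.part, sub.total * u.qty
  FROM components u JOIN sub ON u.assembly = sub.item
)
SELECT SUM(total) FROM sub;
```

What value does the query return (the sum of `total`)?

64

Base: (Panel, total=1).
Iteration 1: components of {Panel} -> Gear = 1*3 = 3.
Iteration 2: components of {Gear} -> Bearing = 3*4 = 12, Cover = 3*2 = 6.
Iteration 3: components of {Bearing,Cover} -> Gizmo = 6*3 = 18, Ring = 12*2 = 24.
Iteration 4: no further components; recursion stops.
SUM(total) = 1 + 3 + 6 + 12 + 18 + 24 = 64.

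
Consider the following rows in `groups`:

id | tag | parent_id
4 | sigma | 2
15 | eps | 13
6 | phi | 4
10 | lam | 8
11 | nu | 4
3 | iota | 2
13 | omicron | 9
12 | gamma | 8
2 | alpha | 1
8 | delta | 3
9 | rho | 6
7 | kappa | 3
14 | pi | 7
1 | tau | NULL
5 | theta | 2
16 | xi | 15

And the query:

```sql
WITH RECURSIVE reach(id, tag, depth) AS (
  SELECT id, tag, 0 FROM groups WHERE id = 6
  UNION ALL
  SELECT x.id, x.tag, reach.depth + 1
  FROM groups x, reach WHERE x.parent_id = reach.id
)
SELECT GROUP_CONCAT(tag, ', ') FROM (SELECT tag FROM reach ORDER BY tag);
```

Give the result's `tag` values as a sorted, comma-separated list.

Base: id=6 (phi) at depth 0.
Iteration 1: rows with parent_id in {6} -> rho (id 9, depth 1).
Iteration 2: rows with parent_id in {9} -> omicron (id 13, depth 2).
Iteration 3: rows with parent_id in {13} -> eps (id 15, depth 3).
Iteration 4: rows with parent_id in {15} -> xi (id 16, depth 4).
Iteration 5: no rows with parent_id in {16}; recursion stops.

eps, omicron, phi, rho, xi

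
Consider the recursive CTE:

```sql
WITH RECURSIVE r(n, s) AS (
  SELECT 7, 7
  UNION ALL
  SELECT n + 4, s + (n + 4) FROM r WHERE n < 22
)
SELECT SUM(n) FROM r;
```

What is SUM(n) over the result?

75

Base: n=7, s=7.
Iteration 1: 7 < 22 holds -> n = 7 + 4 = 11, s = 7 + 11 = 18.
Iteration 2: 11 < 22 holds -> n = 11 + 4 = 15, s = 18 + 15 = 33.
Iteration 3: 15 < 22 holds -> n = 15 + 4 = 19, s = 33 + 19 = 52.
Iteration 4: 19 < 22 holds -> n = 19 + 4 = 23, s = 52 + 23 = 75.
Iteration 5: 23 < 22 fails; recursion stops.
SUM(n) = 7 + 11 + 15 + 19 + 23 = 75.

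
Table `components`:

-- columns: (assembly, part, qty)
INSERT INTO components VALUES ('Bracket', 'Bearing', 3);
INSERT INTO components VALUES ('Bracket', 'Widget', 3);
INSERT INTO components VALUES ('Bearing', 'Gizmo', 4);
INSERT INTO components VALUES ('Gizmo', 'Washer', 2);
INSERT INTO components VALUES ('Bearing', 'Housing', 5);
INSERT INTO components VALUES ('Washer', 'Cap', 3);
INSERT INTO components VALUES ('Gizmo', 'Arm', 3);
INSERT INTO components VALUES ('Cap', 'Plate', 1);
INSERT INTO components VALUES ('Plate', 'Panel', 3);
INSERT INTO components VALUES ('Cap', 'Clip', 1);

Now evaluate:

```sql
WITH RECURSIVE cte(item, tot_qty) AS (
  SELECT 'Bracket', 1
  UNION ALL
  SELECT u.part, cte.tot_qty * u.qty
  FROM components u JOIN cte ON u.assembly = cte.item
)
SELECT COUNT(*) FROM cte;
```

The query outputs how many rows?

Base: (Bracket, tot_qty=1).
Iteration 1: components of {Bracket} -> Bearing = 1*3 = 3, Widget = 1*3 = 3.
Iteration 2: components of {Bearing,Widget} -> Gizmo = 3*4 = 12, Housing = 3*5 = 15.
Iteration 3: components of {Gizmo,Housing} -> Arm = 12*3 = 36, Washer = 12*2 = 24.
Iteration 4: components of {Arm,Washer} -> Cap = 24*3 = 72.
Iteration 5: components of {Cap} -> Clip = 72*1 = 72, Plate = 72*1 = 72.
Iteration 6: components of {Clip,Plate} -> Panel = 72*3 = 216.
Iteration 7: no further components; recursion stops.
Total rows emitted: 11.

11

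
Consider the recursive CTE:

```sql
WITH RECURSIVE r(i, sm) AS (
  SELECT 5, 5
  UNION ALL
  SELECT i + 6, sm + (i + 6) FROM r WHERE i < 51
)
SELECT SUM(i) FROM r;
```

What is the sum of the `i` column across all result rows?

Base: i=5, sm=5.
Iteration 1: 5 < 51 holds -> i = 5 + 6 = 11, sm = 5 + 11 = 16.
Iteration 2: 11 < 51 holds -> i = 11 + 6 = 17, sm = 16 + 17 = 33.
Iteration 3: 17 < 51 holds -> i = 17 + 6 = 23, sm = 33 + 23 = 56.
Iteration 4: 23 < 51 holds -> i = 23 + 6 = 29, sm = 56 + 29 = 85.
Iteration 5: 29 < 51 holds -> i = 29 + 6 = 35, sm = 85 + 35 = 120.
Iteration 6: 35 < 51 holds -> i = 35 + 6 = 41, sm = 120 + 41 = 161.
Iteration 7: 41 < 51 holds -> i = 41 + 6 = 47, sm = 161 + 47 = 208.
Iteration 8: 47 < 51 holds -> i = 47 + 6 = 53, sm = 208 + 53 = 261.
Iteration 9: 53 < 51 fails; recursion stops.
SUM(i) = 5 + 11 + 17 + 23 + 29 + 35 + 41 + 47 + 53 = 261.

261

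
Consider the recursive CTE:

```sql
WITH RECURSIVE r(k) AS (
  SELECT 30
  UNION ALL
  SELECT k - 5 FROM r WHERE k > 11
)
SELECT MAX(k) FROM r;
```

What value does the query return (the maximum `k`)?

30

Base: k=30.
Iteration 1: 30 > 11 holds -> k = 30 - 5 = 25.
Iteration 2: 25 > 11 holds -> k = 25 - 5 = 20.
Iteration 3: 20 > 11 holds -> k = 20 - 5 = 15.
Iteration 4: 15 > 11 holds -> k = 15 - 5 = 10.
Iteration 5: 10 > 11 fails; recursion stops.
k values: 30, 25, 20, 15, 10; the maximum is 30.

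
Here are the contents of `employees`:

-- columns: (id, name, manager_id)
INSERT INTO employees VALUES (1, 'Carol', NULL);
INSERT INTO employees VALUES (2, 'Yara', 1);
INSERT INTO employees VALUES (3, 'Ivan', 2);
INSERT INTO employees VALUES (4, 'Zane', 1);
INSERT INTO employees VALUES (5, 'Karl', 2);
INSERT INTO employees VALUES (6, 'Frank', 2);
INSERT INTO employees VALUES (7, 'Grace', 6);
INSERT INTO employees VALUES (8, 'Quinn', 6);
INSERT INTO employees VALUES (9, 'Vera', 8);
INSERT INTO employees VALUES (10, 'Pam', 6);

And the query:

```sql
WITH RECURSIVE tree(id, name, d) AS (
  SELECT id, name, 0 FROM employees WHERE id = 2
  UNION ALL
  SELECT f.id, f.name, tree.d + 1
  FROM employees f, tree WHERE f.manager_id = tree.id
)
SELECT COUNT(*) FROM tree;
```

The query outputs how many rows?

8

Base: id=2 (Yara) at d 0.
Iteration 1: rows with manager_id in {2} -> Ivan (id 3, d 1), Karl (id 5, d 1), Frank (id 6, d 1).
Iteration 2: rows with manager_id in {3,5,6} -> Grace (id 7, d 2), Quinn (id 8, d 2), Pam (id 10, d 2).
Iteration 3: rows with manager_id in {7,8,10} -> Vera (id 9, d 3).
Iteration 4: no rows with manager_id in {9}; recursion stops.
Total rows emitted: 8.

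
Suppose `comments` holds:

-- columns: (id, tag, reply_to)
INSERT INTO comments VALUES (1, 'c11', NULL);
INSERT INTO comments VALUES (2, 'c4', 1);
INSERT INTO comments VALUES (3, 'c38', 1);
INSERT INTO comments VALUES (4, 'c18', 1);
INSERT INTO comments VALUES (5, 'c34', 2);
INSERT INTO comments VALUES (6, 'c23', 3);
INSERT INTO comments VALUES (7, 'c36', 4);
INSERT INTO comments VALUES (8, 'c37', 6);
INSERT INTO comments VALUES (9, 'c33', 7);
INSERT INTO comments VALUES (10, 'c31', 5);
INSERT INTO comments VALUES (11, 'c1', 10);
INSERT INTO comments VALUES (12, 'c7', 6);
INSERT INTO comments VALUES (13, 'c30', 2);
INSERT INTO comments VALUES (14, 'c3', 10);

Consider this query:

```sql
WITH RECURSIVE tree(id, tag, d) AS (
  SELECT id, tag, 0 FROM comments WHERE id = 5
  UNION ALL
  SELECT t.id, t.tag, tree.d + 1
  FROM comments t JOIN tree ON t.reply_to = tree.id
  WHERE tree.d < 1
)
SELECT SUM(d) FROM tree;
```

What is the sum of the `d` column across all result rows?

Base: id=5 (c34) at d 0.
Iteration 1: rows with reply_to in {5} -> c31 (id 10, d 1).
Iteration 2: d < 1 fails for all current rows; recursion stops.
SUM(d) = 0 + 1 = 1.

1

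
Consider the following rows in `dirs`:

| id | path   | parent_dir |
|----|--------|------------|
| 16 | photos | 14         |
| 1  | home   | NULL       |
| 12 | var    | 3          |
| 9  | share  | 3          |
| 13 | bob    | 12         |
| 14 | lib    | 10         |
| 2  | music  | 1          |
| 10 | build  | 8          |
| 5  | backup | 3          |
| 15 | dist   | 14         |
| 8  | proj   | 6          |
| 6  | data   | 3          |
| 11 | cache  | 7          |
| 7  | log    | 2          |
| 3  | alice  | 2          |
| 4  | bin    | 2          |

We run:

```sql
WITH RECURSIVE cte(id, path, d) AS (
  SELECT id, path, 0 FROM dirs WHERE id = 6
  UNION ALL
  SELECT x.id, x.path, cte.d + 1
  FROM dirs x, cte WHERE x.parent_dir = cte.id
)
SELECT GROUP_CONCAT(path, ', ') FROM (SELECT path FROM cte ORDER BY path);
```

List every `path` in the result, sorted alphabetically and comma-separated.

build, data, dist, lib, photos, proj

Base: id=6 (data) at d 0.
Iteration 1: rows with parent_dir in {6} -> proj (id 8, d 1).
Iteration 2: rows with parent_dir in {8} -> build (id 10, d 2).
Iteration 3: rows with parent_dir in {10} -> lib (id 14, d 3).
Iteration 4: rows with parent_dir in {14} -> dist (id 15, d 4), photos (id 16, d 4).
Iteration 5: no rows with parent_dir in {15,16}; recursion stops.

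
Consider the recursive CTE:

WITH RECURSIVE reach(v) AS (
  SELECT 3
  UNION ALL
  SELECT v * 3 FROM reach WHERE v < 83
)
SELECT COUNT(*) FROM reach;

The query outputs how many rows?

Base: v=3.
Iteration 1: 3 < 83 holds -> v = 3 * 3 = 9.
Iteration 2: 9 < 83 holds -> v = 9 * 3 = 27.
Iteration 3: 27 < 83 holds -> v = 27 * 3 = 81.
Iteration 4: 81 < 83 holds -> v = 81 * 3 = 243.
Iteration 5: 243 < 83 fails; recursion stops.
Total rows emitted: 5.

5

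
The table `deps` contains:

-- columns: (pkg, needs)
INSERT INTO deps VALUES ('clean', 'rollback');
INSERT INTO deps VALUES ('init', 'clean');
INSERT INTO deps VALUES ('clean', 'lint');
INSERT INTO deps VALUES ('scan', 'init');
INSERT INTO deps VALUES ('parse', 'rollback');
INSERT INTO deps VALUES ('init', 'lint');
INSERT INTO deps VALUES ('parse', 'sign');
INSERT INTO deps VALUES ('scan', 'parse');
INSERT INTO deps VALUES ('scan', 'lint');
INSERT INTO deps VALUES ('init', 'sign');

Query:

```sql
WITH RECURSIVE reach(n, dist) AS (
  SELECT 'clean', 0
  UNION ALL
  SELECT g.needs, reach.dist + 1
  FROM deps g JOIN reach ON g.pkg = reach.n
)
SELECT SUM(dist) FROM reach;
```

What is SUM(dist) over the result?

2

Base: (clean, dist=0).
Iteration 1: edges from {clean} -> (lint, dist=1), (rollback, dist=1).
Iteration 2: no outgoing edges from {lint,rollback}; recursion stops.
SUM(dist) = 0 + 1 + 1 = 2.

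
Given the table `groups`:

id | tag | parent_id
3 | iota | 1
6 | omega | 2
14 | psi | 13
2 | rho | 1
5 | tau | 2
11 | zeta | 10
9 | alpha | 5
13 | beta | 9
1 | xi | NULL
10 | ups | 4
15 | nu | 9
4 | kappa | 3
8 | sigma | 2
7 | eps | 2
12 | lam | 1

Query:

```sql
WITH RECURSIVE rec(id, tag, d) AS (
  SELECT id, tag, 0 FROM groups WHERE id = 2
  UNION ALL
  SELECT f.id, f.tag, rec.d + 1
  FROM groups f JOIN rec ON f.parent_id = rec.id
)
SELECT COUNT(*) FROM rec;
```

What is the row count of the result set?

Base: id=2 (rho) at d 0.
Iteration 1: rows with parent_id in {2} -> tau (id 5, d 1), omega (id 6, d 1), eps (id 7, d 1), sigma (id 8, d 1).
Iteration 2: rows with parent_id in {5,6,7,8} -> alpha (id 9, d 2).
Iteration 3: rows with parent_id in {9} -> beta (id 13, d 3), nu (id 15, d 3).
Iteration 4: rows with parent_id in {13,15} -> psi (id 14, d 4).
Iteration 5: no rows with parent_id in {14}; recursion stops.
Total rows emitted: 9.

9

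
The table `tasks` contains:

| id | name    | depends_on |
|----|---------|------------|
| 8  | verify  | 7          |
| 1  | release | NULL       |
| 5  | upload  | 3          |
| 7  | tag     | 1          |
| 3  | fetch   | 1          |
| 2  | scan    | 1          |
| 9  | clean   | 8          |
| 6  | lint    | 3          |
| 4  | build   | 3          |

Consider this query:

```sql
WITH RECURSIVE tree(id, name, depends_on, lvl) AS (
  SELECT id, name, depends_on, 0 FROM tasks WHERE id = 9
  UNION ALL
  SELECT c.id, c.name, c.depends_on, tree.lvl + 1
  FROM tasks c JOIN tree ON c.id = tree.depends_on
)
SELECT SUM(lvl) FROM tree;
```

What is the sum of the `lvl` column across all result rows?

6

Base: id=9 (clean), depends_on=8, lvl 0.
Iteration 1: join on id=8 -> verify (id 8, depends_on=7, lvl 1).
Iteration 2: join on id=7 -> tag (id 7, depends_on=1, lvl 2).
Iteration 3: join on id=1 -> release (id 1, depends_on=NULL, lvl 3).
Iteration 4: depends_on is NULL; no match; recursion stops.
SUM(lvl) = 0 + 1 + 2 + 3 = 6.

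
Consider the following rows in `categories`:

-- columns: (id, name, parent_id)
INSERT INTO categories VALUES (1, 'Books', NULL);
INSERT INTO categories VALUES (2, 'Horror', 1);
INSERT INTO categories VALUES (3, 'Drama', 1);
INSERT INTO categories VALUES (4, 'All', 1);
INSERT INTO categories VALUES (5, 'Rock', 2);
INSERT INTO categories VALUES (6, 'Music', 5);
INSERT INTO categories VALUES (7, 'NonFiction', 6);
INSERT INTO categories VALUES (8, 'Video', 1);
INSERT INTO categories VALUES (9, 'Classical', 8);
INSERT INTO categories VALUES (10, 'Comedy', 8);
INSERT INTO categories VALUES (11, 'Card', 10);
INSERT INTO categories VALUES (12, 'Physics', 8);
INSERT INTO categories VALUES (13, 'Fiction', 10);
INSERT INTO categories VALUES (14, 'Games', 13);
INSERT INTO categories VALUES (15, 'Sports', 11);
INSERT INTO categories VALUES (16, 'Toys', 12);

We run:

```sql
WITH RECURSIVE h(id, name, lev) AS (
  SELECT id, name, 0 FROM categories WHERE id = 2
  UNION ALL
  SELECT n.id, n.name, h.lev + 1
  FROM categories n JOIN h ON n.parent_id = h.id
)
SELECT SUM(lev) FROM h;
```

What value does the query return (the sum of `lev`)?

Base: id=2 (Horror) at lev 0.
Iteration 1: rows with parent_id in {2} -> Rock (id 5, lev 1).
Iteration 2: rows with parent_id in {5} -> Music (id 6, lev 2).
Iteration 3: rows with parent_id in {6} -> NonFiction (id 7, lev 3).
Iteration 4: no rows with parent_id in {7}; recursion stops.
SUM(lev) = 0 + 1 + 2 + 3 = 6.

6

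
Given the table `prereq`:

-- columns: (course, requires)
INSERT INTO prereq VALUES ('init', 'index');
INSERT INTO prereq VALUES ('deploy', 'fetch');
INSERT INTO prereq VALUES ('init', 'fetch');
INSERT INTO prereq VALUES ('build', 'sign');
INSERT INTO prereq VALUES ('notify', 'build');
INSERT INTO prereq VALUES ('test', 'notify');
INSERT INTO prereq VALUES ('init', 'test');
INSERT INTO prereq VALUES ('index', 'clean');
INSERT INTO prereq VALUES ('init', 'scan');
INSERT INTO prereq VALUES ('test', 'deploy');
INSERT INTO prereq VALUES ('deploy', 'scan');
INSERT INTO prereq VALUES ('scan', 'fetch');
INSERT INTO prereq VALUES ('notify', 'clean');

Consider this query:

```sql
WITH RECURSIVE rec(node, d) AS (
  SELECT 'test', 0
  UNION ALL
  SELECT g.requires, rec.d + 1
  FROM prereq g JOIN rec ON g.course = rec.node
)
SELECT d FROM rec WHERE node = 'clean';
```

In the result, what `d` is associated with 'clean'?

Base: (test, d=0).
Iteration 1: edges from {test} -> (deploy, d=1), (notify, d=1).
Iteration 2: edges from {deploy,notify} -> (build, d=2), (clean, d=2), (fetch, d=2), (scan, d=2).
Iteration 3: edges from {build,clean,fetch,scan} -> (fetch, d=3), (sign, d=3).
Iteration 4: no outgoing edges from {fetch,sign}; recursion stops.

2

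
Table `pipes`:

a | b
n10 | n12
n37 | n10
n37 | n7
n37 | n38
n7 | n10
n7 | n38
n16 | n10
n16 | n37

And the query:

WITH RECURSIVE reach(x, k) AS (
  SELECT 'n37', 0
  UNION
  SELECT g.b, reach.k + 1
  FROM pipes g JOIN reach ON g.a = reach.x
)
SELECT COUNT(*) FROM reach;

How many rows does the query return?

Base: (n37, k=0).
Iteration 1: edges from {n37} -> (n10, k=1), (n38, k=1), (n7, k=1).
Iteration 2: edges from {n10,n38,n7} -> (n10, k=2), (n12, k=2), (n38, k=2).
Iteration 3: edges from {n10,n12,n38} -> (n12, k=3).
Iteration 4: no outgoing edges from {n12}; recursion stops.
Total rows emitted: 8.

8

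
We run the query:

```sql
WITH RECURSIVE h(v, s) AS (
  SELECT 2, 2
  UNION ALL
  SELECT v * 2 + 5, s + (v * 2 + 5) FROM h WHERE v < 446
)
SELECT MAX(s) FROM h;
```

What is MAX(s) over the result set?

Base: v=2, s=2.
Iteration 1: 2 < 446 holds -> v = 2 * 2 + 5 = 9, s = 2 + 9 = 11.
Iteration 2: 9 < 446 holds -> v = 9 * 2 + 5 = 23, s = 11 + 23 = 34.
Iteration 3: 23 < 446 holds -> v = 23 * 2 + 5 = 51, s = 34 + 51 = 85.
Iteration 4: 51 < 446 holds -> v = 51 * 2 + 5 = 107, s = 85 + 107 = 192.
Iteration 5: 107 < 446 holds -> v = 107 * 2 + 5 = 219, s = 192 + 219 = 411.
Iteration 6: 219 < 446 holds -> v = 219 * 2 + 5 = 443, s = 411 + 443 = 854.
Iteration 7: 443 < 446 holds -> v = 443 * 2 + 5 = 891, s = 854 + 891 = 1745.
Iteration 8: 891 < 446 fails; recursion stops.
s values: 2, 11, 34, 85, 192, 411, 854, 1745; the maximum is 1745.

1745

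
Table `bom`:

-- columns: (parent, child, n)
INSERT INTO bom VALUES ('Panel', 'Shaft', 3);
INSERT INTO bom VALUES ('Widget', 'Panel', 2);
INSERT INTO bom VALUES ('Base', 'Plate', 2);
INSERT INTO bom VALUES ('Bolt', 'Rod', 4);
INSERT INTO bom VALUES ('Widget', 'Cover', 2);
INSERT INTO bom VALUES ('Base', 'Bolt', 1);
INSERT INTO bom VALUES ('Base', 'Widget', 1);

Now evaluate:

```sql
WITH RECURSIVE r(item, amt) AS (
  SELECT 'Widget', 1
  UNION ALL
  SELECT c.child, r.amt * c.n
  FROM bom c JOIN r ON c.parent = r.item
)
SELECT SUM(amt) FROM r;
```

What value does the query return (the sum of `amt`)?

11

Base: (Widget, amt=1).
Iteration 1: components of {Widget} -> Cover = 1*2 = 2, Panel = 1*2 = 2.
Iteration 2: components of {Cover,Panel} -> Shaft = 2*3 = 6.
Iteration 3: no further components; recursion stops.
SUM(amt) = 1 + 2 + 2 + 6 = 11.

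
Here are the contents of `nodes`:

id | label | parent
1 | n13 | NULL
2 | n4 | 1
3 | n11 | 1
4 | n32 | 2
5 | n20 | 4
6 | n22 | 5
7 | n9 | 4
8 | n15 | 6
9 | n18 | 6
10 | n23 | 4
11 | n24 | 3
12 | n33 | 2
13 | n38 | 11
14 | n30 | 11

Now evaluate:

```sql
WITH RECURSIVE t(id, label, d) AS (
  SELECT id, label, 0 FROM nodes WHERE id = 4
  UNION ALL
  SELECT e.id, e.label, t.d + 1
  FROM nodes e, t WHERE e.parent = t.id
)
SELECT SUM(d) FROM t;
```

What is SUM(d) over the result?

11

Base: id=4 (n32) at d 0.
Iteration 1: rows with parent in {4} -> n20 (id 5, d 1), n9 (id 7, d 1), n23 (id 10, d 1).
Iteration 2: rows with parent in {5,7,10} -> n22 (id 6, d 2).
Iteration 3: rows with parent in {6} -> n15 (id 8, d 3), n18 (id 9, d 3).
Iteration 4: no rows with parent in {8,9}; recursion stops.
SUM(d) = 0 + 1 + 1 + 1 + 2 + 3 + 3 = 11.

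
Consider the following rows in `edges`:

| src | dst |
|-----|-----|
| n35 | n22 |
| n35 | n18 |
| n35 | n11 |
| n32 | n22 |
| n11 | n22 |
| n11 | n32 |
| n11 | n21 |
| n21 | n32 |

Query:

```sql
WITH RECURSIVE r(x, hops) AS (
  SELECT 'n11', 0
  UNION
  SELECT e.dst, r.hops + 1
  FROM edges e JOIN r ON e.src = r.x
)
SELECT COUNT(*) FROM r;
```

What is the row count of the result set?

Base: (n11, hops=0).
Iteration 1: edges from {n11} -> (n21, hops=1), (n22, hops=1), (n32, hops=1).
Iteration 2: edges from {n21,n22,n32} -> (n22, hops=2), (n32, hops=2).
Iteration 3: edges from {n22,n32} -> (n22, hops=3).
Iteration 4: no outgoing edges from {n22}; recursion stops.
Total rows emitted: 7.

7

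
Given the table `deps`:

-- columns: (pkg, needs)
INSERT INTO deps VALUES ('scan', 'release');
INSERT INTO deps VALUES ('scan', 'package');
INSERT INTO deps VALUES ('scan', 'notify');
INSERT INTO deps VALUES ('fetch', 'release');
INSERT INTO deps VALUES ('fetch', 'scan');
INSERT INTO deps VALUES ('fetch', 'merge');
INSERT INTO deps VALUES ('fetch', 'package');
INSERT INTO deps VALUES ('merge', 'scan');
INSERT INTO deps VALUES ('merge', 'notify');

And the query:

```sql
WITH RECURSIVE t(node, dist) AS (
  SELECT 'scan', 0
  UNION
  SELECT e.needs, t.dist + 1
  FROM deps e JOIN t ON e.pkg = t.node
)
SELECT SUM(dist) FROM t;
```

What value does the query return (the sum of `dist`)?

Base: (scan, dist=0).
Iteration 1: edges from {scan} -> (notify, dist=1), (package, dist=1), (release, dist=1).
Iteration 2: no outgoing edges from {notify,package,release}; recursion stops.
SUM(dist) = 0 + 1 + 1 + 1 = 3.

3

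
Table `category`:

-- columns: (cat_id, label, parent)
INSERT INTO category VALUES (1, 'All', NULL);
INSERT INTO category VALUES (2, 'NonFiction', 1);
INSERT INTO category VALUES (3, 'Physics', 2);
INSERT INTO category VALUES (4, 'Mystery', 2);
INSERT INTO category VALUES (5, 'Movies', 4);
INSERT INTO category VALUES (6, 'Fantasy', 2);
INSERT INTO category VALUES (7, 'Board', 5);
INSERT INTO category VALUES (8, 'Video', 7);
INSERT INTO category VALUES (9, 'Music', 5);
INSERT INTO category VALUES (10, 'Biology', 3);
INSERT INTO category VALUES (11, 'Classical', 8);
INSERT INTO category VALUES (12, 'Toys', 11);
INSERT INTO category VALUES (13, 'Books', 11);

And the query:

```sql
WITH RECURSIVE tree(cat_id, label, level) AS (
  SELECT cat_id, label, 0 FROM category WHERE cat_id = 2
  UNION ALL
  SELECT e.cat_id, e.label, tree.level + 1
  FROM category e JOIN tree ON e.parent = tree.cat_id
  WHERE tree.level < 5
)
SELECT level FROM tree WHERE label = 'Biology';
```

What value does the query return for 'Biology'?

2

Base: cat_id=2 (NonFiction) at level 0.
Iteration 1: rows with parent in {2} -> Physics (id 3, level 1), Mystery (id 4, level 1), Fantasy (id 6, level 1).
Iteration 2: rows with parent in {3,4,6} -> Movies (id 5, level 2), Biology (id 10, level 2).
Iteration 3: rows with parent in {5,10} -> Board (id 7, level 3), Music (id 9, level 3).
Iteration 4: rows with parent in {7,9} -> Video (id 8, level 4).
Iteration 5: rows with parent in {8} -> Classical (id 11, level 5).
Iteration 6: level < 5 fails for all current rows; recursion stops.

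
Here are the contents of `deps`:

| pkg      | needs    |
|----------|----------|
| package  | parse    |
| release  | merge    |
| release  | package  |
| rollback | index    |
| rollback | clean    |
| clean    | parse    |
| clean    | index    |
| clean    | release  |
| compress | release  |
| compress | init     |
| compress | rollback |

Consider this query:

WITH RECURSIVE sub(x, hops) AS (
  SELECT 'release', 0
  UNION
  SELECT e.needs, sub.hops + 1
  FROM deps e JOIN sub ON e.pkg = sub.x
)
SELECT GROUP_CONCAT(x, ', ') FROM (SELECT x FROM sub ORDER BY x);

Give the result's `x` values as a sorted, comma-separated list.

merge, package, parse, release

Base: (release, hops=0).
Iteration 1: edges from {release} -> (merge, hops=1), (package, hops=1).
Iteration 2: edges from {merge,package} -> (parse, hops=2).
Iteration 3: no outgoing edges from {parse}; recursion stops.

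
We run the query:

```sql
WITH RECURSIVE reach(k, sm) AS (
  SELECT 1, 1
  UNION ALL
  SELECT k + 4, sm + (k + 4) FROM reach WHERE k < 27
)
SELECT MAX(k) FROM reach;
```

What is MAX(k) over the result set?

Base: k=1, sm=1.
Iteration 1: 1 < 27 holds -> k = 1 + 4 = 5, sm = 1 + 5 = 6.
Iteration 2: 5 < 27 holds -> k = 5 + 4 = 9, sm = 6 + 9 = 15.
Iteration 3: 9 < 27 holds -> k = 9 + 4 = 13, sm = 15 + 13 = 28.
Iteration 4: 13 < 27 holds -> k = 13 + 4 = 17, sm = 28 + 17 = 45.
Iteration 5: 17 < 27 holds -> k = 17 + 4 = 21, sm = 45 + 21 = 66.
Iteration 6: 21 < 27 holds -> k = 21 + 4 = 25, sm = 66 + 25 = 91.
Iteration 7: 25 < 27 holds -> k = 25 + 4 = 29, sm = 91 + 29 = 120.
Iteration 8: 29 < 27 fails; recursion stops.
k values: 1, 5, 9, 13, 17, 21, 25, 29; the maximum is 29.

29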